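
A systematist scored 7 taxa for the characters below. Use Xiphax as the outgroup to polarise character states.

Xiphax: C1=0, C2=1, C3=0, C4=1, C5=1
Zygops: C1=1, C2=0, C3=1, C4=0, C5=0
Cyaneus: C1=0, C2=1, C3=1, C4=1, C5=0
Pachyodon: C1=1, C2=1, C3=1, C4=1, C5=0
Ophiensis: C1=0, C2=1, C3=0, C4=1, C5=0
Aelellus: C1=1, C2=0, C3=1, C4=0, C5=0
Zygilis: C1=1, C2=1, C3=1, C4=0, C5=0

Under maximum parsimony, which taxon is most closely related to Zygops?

Aelellus

Character polarity is set by the outgroup: the derived state is whichever differs from the outgroup's state, so for C2, C4, C5 the derived state is '0', and for the remaining characters it is '1'.
C1 (derived state '1') is shared by Aelellus, Pachyodon, Zygilis, and Zygops — a synapomorphy uniting that clade.
Only Aelellus and Zygops show the derived state '0' for C2, supporting them as a clade.
C3 (derived state '1') is shared by Aelellus, Cyaneus, Pachyodon, Zygilis, and Zygops — a synapomorphy uniting that clade.
Only Aelellus, Zygilis, and Zygops show the derived state '0' for C4, supporting them as a clade.
C5 (derived state '0') is shared by all ingroup taxa — unites the whole ingroup.
Most parsimonious ingroup topology: (((((Zygops,Aelellus),Zygilis),Pachyodon),Cyaneus),Ophiensis).
Zygops and Aelellus form a cherry on this tree, so they are sister taxa.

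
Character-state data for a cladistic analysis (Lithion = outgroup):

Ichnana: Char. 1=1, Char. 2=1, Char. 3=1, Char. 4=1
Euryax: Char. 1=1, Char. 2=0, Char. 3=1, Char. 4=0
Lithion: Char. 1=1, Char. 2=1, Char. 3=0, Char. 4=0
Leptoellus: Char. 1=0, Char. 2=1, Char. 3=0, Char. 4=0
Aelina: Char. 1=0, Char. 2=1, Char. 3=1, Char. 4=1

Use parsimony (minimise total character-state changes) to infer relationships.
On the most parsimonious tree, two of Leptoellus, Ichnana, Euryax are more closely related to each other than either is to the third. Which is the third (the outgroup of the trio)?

Leptoellus

Character polarity is set by the outgroup: the derived state is whichever differs from the outgroup's state, so for Char. 1, Char. 2 the derived state is '0', and for the remaining characters it is '1'.
Char. 1 groups Aelina and Leptoellus, which is incompatible with the clades supported by the remaining characters; treating it as convergent (homoplasy) costs fewer steps than any alternative tree.
Char. 2 (derived state '0') is unique to Euryax (autapomorphy; uninformative for grouping).
Char. 3: derived state '1' in Aelina, Euryax, and Ichnana only — synapomorphy for {Aelina, Euryax, Ichnana}.
Char. 4 (derived state '1') is shared by Aelina and Ichnana — a synapomorphy uniting that clade.
Most parsimonious ingroup topology: (Leptoellus,((Ichnana,Aelina),Euryax)).
Ichnana and Euryax share a more recent common ancestor with each other than either does with Leptoellus, so Leptoellus is the least closely related of the three.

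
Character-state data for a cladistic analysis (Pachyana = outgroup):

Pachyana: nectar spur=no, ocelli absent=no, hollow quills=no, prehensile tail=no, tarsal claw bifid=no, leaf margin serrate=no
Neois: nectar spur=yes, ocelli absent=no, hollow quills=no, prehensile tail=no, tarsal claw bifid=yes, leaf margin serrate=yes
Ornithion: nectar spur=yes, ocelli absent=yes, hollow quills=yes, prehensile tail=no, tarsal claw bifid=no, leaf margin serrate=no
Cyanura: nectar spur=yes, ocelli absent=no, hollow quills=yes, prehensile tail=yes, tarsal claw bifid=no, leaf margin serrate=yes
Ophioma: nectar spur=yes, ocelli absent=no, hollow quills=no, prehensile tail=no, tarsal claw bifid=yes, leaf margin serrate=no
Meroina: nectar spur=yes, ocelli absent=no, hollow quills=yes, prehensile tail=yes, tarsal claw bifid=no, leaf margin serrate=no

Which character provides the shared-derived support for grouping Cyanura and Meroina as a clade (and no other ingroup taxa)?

The outgroup has state 'no' for every character, so 'yes' is the derived state throughout.
All ingroup taxa share the derived state 'yes' for nectar spur; it defines the ingroup but does not resolve relationships within it.
ocelli absent: derived state 'yes' in Ornithion only — an autapomorphy, so it tells us nothing about relationships among taxa.
hollow quills (derived state 'yes') is shared by Cyanura, Meroina, and Ornithion — a synapomorphy uniting that clade.
Only Cyanura and Meroina show the derived state 'yes' for prehensile tail, supporting them as a clade.
Only Neois and Ophioma show the derived state 'yes' for tarsal claw bifid, supporting them as a clade.
leaf margin serrate groups Cyanura and Neois, which is incompatible with the clades supported by the remaining characters; treating it as convergent (homoplasy) costs fewer steps than any alternative tree.
Most parsimonious ingroup topology: ((Neois,Ophioma),(Ornithion,(Cyanura,Meroina))).
The clade {Cyanura, Meroina} is supported by prehensile tail: its derived state 'yes' occurs in exactly those taxa and in no other taxon (including the outgroup).

prehensile tail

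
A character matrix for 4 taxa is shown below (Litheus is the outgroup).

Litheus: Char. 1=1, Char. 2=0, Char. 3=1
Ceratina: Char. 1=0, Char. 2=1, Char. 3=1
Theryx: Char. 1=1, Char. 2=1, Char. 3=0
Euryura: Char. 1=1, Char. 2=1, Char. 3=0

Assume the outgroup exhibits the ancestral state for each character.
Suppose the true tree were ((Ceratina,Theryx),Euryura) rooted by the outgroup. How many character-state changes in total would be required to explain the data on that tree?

Map each character onto ((Ceratina,Theryx),Euryura) (rooted by Litheus) and count the minimum state changes it requires (Fitch parsimony):
Char. 1: 1; Char. 2: 1; Char. 3: 2.
Total tree length = 4.

4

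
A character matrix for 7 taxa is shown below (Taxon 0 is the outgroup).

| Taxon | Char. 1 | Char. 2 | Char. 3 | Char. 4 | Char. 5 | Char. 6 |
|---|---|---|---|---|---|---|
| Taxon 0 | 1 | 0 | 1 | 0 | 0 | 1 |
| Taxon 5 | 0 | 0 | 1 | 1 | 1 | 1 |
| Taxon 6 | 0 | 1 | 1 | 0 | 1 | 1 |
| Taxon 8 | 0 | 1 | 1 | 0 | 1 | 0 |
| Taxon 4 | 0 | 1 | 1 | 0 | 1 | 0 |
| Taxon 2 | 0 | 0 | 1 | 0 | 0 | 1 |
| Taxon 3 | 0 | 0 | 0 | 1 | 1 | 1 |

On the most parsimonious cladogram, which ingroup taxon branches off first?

Taxon 2

Character polarity is set by the outgroup: the derived state is whichever differs from the outgroup's state, so for Char. 1, Char. 3, Char. 6 the derived state is '0', and for the remaining characters it is '1'.
All ingroup taxa share the derived state '0' for Char. 1; it defines the ingroup but does not resolve relationships within it.
Char. 2: derived state '1' in Taxon 4, Taxon 6, and Taxon 8 only — synapomorphy for {Taxon 4, Taxon 6, Taxon 8}.
Char. 3 (derived state '0') is unique to Taxon 3 (autapomorphy; uninformative for grouping).
Only Taxon 3 and Taxon 5 show the derived state '1' for Char. 4, supporting them as a clade.
Char. 5 (derived state '1') is shared by Taxon 3, Taxon 4, Taxon 5, Taxon 6, and Taxon 8 — a synapomorphy uniting that clade.
Only Taxon 4 and Taxon 8 show the derived state '0' for Char. 6, supporting them as a clade.
Most parsimonious ingroup topology: (((Taxon 5,Taxon 3),(Taxon 6,(Taxon 8,Taxon 4))),Taxon 2).
Taxon 2 is sister to the clade containing all other ingroup taxa, so it is the earliest-diverging (most basal) ingroup lineage.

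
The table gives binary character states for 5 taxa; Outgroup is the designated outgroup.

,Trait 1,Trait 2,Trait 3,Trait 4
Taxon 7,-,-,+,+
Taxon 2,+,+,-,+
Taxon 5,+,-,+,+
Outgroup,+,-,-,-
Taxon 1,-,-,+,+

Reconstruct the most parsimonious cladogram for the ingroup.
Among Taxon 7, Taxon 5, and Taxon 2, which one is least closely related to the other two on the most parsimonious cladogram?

Taxon 2

Character polarity is set by the outgroup: the derived state is whichever differs from the outgroup's state, so for Trait 1 the derived state is '-', and for the remaining characters it is '+'.
Trait 1: derived state '-' in Taxon 1 and Taxon 7 only — synapomorphy for {Taxon 1, Taxon 7}.
Trait 2 (derived state '+') is unique to Taxon 2 (autapomorphy; uninformative for grouping).
Trait 3: derived state '+' in Taxon 1, Taxon 5, and Taxon 7 only — synapomorphy for {Taxon 1, Taxon 5, Taxon 7}.
All ingroup taxa share the derived state '+' for Trait 4; it defines the ingroup but does not resolve relationships within it.
Most parsimonious ingroup topology: (((Taxon 1,Taxon 7),Taxon 5),Taxon 2).
Taxon 5 and Taxon 7 share a more recent common ancestor with each other than either does with Taxon 2, so Taxon 2 is the least closely related of the three.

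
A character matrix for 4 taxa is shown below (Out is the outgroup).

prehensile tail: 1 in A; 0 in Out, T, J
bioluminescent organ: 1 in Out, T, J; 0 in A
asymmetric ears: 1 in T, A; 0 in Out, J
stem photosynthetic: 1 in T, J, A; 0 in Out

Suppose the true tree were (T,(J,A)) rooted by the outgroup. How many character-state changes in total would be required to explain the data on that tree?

5

Map each character onto (T,(J,A)) (rooted by Out) and count the minimum state changes it requires (Fitch parsimony):
prehensile tail: 1; bioluminescent organ: 1; asymmetric ears: 2; stem photosynthetic: 1.
Total tree length = 5.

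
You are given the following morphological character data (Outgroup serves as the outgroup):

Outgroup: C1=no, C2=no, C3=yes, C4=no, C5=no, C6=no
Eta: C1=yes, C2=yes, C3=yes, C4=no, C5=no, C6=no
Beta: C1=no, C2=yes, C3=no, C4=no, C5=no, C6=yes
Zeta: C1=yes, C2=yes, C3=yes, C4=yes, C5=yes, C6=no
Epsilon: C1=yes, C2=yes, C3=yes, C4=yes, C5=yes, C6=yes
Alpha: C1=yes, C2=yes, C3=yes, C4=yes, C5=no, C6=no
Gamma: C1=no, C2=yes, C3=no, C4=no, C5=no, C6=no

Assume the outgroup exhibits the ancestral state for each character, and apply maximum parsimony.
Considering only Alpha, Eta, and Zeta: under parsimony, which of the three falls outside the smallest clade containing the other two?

Character polarity is set by the outgroup: the derived state is whichever differs from the outgroup's state, so for C3 the derived state is 'no', and for the remaining characters it is 'yes'.
C1 (derived state 'yes') is shared by Alpha, Epsilon, Eta, and Zeta — a synapomorphy uniting that clade.
All ingroup taxa share the derived state 'yes' for C2; it defines the ingroup but does not resolve relationships within it.
C3: derived state 'no' in Beta and Gamma only — synapomorphy for {Beta, Gamma}.
Only Alpha, Epsilon, and Zeta show the derived state 'yes' for C4, supporting them as a clade.
C5 (derived state 'yes') is shared by Epsilon and Zeta — a synapomorphy uniting that clade.
C6 (state 'yes') occurs in Beta and Epsilon but conflicts with the nesting implied by the other characters — most parsimoniously interpreted as homoplasy.
Most parsimonious ingroup topology: ((Eta,((Zeta,Epsilon),Alpha)),(Beta,Gamma)).
Zeta and Alpha share a more recent common ancestor with each other than either does with Eta, so Eta is the least closely related of the three.

Eta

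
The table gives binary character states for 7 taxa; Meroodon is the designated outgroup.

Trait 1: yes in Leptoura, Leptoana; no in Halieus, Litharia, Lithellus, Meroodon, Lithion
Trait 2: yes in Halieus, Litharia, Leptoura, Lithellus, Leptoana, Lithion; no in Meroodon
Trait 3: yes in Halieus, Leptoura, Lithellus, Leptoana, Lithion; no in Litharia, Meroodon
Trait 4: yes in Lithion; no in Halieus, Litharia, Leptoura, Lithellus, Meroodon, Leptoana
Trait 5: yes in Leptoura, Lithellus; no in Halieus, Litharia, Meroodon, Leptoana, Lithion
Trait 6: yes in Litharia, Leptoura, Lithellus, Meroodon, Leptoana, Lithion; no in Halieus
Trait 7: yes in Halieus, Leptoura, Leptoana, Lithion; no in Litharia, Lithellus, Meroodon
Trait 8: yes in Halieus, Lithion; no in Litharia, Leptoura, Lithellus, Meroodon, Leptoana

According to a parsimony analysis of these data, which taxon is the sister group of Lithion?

Character polarity is set by the outgroup: the derived state is whichever differs from the outgroup's state, so for Trait 6 the derived state is 'no', and for the remaining characters it is 'yes'.
Only Leptoana and Leptoura show the derived state 'yes' for Trait 1, supporting them as a clade.
All ingroup taxa share the derived state 'yes' for Trait 2; it defines the ingroup but does not resolve relationships within it.
Trait 3 (derived state 'yes') is shared by Halieus, Leptoana, Leptoura, Lithellus, and Lithion — a synapomorphy uniting that clade.
Trait 4: derived state 'yes' in Lithion only — an autapomorphy, so it tells us nothing about relationships among taxa.
Trait 5 (state 'yes') occurs in Leptoura and Lithellus but conflicts with the nesting implied by the other characters — most parsimoniously interpreted as homoplasy.
Trait 6: derived state 'no' in Halieus only — an autapomorphy, so it tells us nothing about relationships among taxa.
Trait 7 (derived state 'yes') is shared by Halieus, Leptoana, Leptoura, and Lithion — a synapomorphy uniting that clade.
Trait 8 (derived state 'yes') is shared by Halieus and Lithion — a synapomorphy uniting that clade.
Most parsimonious ingroup topology: ((((Lithion,Halieus),(Leptoana,Leptoura)),Lithellus),Litharia).
Lithion and Halieus form a cherry on this tree, so they are sister taxa.

Halieus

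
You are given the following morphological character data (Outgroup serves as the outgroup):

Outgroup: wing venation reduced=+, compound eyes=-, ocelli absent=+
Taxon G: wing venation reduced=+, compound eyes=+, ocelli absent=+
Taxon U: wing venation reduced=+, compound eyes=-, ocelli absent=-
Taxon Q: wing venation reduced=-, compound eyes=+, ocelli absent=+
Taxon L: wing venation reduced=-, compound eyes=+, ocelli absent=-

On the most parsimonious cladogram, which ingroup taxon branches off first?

Taxon U

Character polarity is set by the outgroup: the derived state is whichever differs from the outgroup's state, so for wing venation reduced, ocelli absent the derived state is '-', and for the remaining characters it is '+'.
wing venation reduced (derived state '-') is shared by Taxon L and Taxon Q — a synapomorphy uniting that clade.
Only Taxon G, Taxon L, and Taxon Q show the derived state '+' for compound eyes, supporting them as a clade.
ocelli absent groups Taxon L and Taxon U, which is incompatible with the clades supported by the remaining characters; treating it as convergent (homoplasy) costs fewer steps than any alternative tree.
Most parsimonious ingroup topology: ((Taxon G,(Taxon Q,Taxon L)),Taxon U).
Taxon U is sister to the clade containing all other ingroup taxa, so it is the earliest-diverging (most basal) ingroup lineage.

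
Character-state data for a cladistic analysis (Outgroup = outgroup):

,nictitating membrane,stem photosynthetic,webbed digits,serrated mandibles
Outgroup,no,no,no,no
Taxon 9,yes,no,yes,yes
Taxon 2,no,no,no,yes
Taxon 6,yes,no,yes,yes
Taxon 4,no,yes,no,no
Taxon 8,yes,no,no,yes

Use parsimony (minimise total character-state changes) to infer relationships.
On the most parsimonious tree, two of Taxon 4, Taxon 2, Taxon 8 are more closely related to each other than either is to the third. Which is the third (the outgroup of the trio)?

The outgroup has state 'no' for every character, so 'yes' is the derived state throughout.
Only Taxon 6, Taxon 8, and Taxon 9 show the derived state 'yes' for nictitating membrane, supporting them as a clade.
stem photosynthetic (derived state 'yes') is unique to Taxon 4 (autapomorphy; uninformative for grouping).
webbed digits: derived state 'yes' in Taxon 6 and Taxon 9 only — synapomorphy for {Taxon 6, Taxon 9}.
serrated mandibles: derived state 'yes' in Taxon 2, Taxon 6, Taxon 8, and Taxon 9 only — synapomorphy for {Taxon 2, Taxon 6, Taxon 8, Taxon 9}.
Most parsimonious ingroup topology: ((((Taxon 9,Taxon 6),Taxon 8),Taxon 2),Taxon 4).
Taxon 2 and Taxon 8 share a more recent common ancestor with each other than either does with Taxon 4, so Taxon 4 is the least closely related of the three.

Taxon 4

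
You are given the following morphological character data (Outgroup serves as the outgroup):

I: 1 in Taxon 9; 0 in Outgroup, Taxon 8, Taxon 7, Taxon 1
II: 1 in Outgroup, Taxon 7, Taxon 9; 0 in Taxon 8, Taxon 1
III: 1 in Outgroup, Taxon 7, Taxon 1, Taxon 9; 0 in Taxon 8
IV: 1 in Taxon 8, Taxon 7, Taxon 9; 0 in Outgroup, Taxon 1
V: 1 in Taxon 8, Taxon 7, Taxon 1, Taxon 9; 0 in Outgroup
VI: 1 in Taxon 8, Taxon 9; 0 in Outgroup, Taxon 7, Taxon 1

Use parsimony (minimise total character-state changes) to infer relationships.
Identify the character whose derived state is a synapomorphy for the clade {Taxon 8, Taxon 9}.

VI

Character polarity is set by the outgroup: the derived state is whichever differs from the outgroup's state, so for II, III the derived state is '0', and for the remaining characters it is '1'.
I (derived state '1') is unique to Taxon 9 (autapomorphy; uninformative for grouping).
II groups Taxon 1 and Taxon 8, which is incompatible with the clades supported by the remaining characters; treating it as convergent (homoplasy) costs fewer steps than any alternative tree.
III (derived state '0') is unique to Taxon 8 (autapomorphy; uninformative for grouping).
IV (derived state '1') is shared by Taxon 7, Taxon 8, and Taxon 9 — a synapomorphy uniting that clade.
All ingroup taxa share the derived state '1' for V; it defines the ingroup but does not resolve relationships within it.
VI (derived state '1') is shared by Taxon 8 and Taxon 9 — a synapomorphy uniting that clade.
Most parsimonious ingroup topology: (((Taxon 8,Taxon 9),Taxon 7),Taxon 1).
The clade {Taxon 8, Taxon 9} is supported by VI: its derived state '1' occurs in exactly those taxa and in no other taxon (including the outgroup).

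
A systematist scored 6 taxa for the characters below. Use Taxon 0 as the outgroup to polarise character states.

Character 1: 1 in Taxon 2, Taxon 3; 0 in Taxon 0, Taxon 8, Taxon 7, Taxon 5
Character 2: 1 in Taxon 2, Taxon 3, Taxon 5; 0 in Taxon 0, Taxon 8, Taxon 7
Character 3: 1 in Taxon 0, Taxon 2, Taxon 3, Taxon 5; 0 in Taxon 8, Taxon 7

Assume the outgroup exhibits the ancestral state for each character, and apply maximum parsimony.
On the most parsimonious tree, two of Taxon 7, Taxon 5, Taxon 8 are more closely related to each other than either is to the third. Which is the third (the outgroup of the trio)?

Character polarity is set by the outgroup: the derived state is whichever differs from the outgroup's state, so for Character 3 the derived state is '0', and for the remaining characters it is '1'.
Only Taxon 2 and Taxon 3 show the derived state '1' for Character 1, supporting them as a clade.
Character 2 (derived state '1') is shared by Taxon 2, Taxon 3, and Taxon 5 — a synapomorphy uniting that clade.
Only Taxon 7 and Taxon 8 show the derived state '0' for Character 3, supporting them as a clade.
Most parsimonious ingroup topology: ((Taxon 8,Taxon 7),((Taxon 2,Taxon 3),Taxon 5)).
Taxon 7 and Taxon 8 share a more recent common ancestor with each other than either does with Taxon 5, so Taxon 5 is the least closely related of the three.

Taxon 5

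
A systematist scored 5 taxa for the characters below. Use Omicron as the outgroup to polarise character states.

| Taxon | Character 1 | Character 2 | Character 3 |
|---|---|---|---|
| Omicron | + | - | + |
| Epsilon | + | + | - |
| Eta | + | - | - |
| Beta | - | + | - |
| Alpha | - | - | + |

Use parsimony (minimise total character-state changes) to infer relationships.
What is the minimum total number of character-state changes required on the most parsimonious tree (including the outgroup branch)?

4

Character polarity is set by the outgroup: the derived state is whichever differs from the outgroup's state, so for Character 1, Character 3 the derived state is '-', and for the remaining characters it is '+'.
Character 1 groups Alpha and Beta, which is incompatible with the clades supported by the remaining characters; treating it as convergent (homoplasy) costs fewer steps than any alternative tree.
Character 2: derived state '+' in Beta and Epsilon only — synapomorphy for {Beta, Epsilon}.
Character 3: derived state '-' in Beta, Epsilon, and Eta only — synapomorphy for {Beta, Epsilon, Eta}.
Most parsimonious ingroup topology: (((Epsilon,Beta),Eta),Alpha).
Changes per character on this tree: Character 1: 2; Character 2: 1; Character 3: 1.
Total = 4.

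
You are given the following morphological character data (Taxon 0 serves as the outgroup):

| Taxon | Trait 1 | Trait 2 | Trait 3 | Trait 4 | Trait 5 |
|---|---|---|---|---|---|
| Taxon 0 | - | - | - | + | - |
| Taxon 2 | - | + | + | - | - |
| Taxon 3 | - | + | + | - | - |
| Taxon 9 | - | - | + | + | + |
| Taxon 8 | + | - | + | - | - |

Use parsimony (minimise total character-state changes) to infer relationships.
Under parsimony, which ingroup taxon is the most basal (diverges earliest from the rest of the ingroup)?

Taxon 9

Character polarity is set by the outgroup: the derived state is whichever differs from the outgroup's state, so for Trait 4 the derived state is '-', and for the remaining characters it is '+'.
Trait 1 (derived state '+') is unique to Taxon 8 (autapomorphy; uninformative for grouping).
Trait 2: derived state '+' in Taxon 2 and Taxon 3 only — synapomorphy for {Taxon 2, Taxon 3}.
Trait 3 (derived state '+') is shared by all ingroup taxa — unites the whole ingroup.
Only Taxon 2, Taxon 3, and Taxon 8 show the derived state '-' for Trait 4, supporting them as a clade.
Trait 5: derived state '+' in Taxon 9 only — an autapomorphy, so it tells us nothing about relationships among taxa.
Most parsimonious ingroup topology: (((Taxon 2,Taxon 3),Taxon 8),Taxon 9).
Taxon 9 is sister to the clade containing all other ingroup taxa, so it is the earliest-diverging (most basal) ingroup lineage.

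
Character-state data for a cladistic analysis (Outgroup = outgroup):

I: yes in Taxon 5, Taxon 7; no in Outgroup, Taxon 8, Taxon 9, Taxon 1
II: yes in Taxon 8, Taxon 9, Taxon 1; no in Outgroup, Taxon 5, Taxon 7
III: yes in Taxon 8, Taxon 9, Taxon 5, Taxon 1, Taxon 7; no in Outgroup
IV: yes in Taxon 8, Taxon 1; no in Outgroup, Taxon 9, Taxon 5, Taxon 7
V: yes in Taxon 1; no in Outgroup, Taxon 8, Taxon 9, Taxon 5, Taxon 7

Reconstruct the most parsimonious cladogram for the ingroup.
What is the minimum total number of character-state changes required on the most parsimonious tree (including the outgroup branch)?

The outgroup has state 'no' for every character, so 'yes' is the derived state throughout.
I: derived state 'yes' in Taxon 5 and Taxon 7 only — synapomorphy for {Taxon 5, Taxon 7}.
II (derived state 'yes') is shared by Taxon 1, Taxon 8, and Taxon 9 — a synapomorphy uniting that clade.
III (derived state 'yes') is shared by all ingroup taxa — unites the whole ingroup.
Only Taxon 1 and Taxon 8 show the derived state 'yes' for IV, supporting them as a clade.
V (derived state 'yes') is unique to Taxon 1 (autapomorphy; uninformative for grouping).
Most parsimonious ingroup topology: (((Taxon 8,Taxon 1),Taxon 9),(Taxon 5,Taxon 7)).
Changes per character on this tree: I: 1; II: 1; III: 1; IV: 1; V: 1.
Total = 5.

5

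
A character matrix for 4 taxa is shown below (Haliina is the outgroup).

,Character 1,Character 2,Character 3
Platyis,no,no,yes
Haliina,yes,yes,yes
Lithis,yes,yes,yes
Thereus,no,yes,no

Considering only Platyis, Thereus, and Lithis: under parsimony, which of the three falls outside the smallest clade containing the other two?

The outgroup has state 'yes' for every character, so 'no' is the derived state throughout.
Character 1: derived state 'no' in Platyis and Thereus only — synapomorphy for {Platyis, Thereus}.
Character 2 (derived state 'no') is unique to Platyis (autapomorphy; uninformative for grouping).
Character 3 (derived state 'no') is unique to Thereus (autapomorphy; uninformative for grouping).
Most parsimonious ingroup topology: ((Platyis,Thereus),Lithis).
Platyis and Thereus share a more recent common ancestor with each other than either does with Lithis, so Lithis is the least closely related of the three.

Lithis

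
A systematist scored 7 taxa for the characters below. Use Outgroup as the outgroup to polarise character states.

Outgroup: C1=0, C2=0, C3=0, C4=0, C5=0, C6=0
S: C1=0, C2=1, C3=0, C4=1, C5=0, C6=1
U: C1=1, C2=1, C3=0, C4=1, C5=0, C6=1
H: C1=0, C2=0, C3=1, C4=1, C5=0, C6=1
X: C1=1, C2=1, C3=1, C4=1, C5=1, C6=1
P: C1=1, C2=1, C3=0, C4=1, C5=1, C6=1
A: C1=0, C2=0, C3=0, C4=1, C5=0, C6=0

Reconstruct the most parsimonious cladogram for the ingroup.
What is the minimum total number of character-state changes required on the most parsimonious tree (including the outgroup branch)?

7

The outgroup has state '0' for every character, so '1' is the derived state throughout.
Only P, U, and X show the derived state '1' for C1, supporting them as a clade.
Only P, S, U, and X show the derived state '1' for C2, supporting them as a clade.
C3 (state '1') occurs in H and X but conflicts with the nesting implied by the other characters — most parsimoniously interpreted as homoplasy.
All ingroup taxa share the derived state '1' for C4; it defines the ingroup but does not resolve relationships within it.
C5: derived state '1' in P and X only — synapomorphy for {P, X}.
C6 (derived state '1') is shared by H, P, S, U, and X — a synapomorphy uniting that clade.
Most parsimonious ingroup topology: (((S,(U,(X,P))),H),A).
Changes per character on this tree: C1: 1; C2: 1; C3: 2; C4: 1; C5: 1; C6: 1.
Total = 7.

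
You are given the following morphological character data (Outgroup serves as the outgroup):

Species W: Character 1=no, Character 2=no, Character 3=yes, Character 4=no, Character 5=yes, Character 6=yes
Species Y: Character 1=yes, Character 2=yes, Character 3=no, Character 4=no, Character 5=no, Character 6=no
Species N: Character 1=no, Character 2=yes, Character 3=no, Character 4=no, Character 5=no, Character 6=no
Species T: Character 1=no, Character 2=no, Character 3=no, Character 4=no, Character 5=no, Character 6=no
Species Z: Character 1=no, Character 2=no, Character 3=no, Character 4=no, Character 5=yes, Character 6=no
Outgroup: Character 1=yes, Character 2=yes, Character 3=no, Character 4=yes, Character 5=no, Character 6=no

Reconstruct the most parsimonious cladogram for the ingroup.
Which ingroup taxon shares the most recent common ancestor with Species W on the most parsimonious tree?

Character polarity is set by the outgroup: the derived state is whichever differs from the outgroup's state, so for Character 1, Character 2, Character 4 the derived state is 'no', and for the remaining characters it is 'yes'.
Character 1 (derived state 'no') is shared by Species N, Species T, Species W, and Species Z — a synapomorphy uniting that clade.
Character 2: derived state 'no' in Species T, Species W, and Species Z only — synapomorphy for {Species T, Species W, Species Z}.
Character 3: derived state 'yes' in Species W only — an autapomorphy, so it tells us nothing about relationships among taxa.
Character 4 (derived state 'no') is shared by all ingroup taxa — unites the whole ingroup.
Character 5 (derived state 'yes') is shared by Species W and Species Z — a synapomorphy uniting that clade.
Character 6: derived state 'yes' in Species W only — an autapomorphy, so it tells us nothing about relationships among taxa.
Most parsimonious ingroup topology: (((Species T,(Species Z,Species W)),Species N),Species Y).
Species W and Species Z form a cherry on this tree, so they are sister taxa.

Species Z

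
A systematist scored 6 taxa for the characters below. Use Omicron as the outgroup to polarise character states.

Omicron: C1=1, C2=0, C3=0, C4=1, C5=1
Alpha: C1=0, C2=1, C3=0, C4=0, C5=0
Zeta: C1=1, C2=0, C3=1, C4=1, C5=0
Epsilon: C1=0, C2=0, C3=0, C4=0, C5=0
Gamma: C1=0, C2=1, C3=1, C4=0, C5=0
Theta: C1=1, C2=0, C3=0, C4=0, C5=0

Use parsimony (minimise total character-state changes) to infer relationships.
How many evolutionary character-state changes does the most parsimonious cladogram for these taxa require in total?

Character polarity is set by the outgroup: the derived state is whichever differs from the outgroup's state, so for C1, C4, C5 the derived state is '0', and for the remaining characters it is '1'.
C1: derived state '0' in Alpha, Epsilon, and Gamma only — synapomorphy for {Alpha, Epsilon, Gamma}.
Only Alpha and Gamma show the derived state '1' for C2, supporting them as a clade.
C3 (state '1') occurs in Gamma and Zeta but conflicts with the nesting implied by the other characters — most parsimoniously interpreted as homoplasy.
Only Alpha, Epsilon, Gamma, and Theta show the derived state '0' for C4, supporting them as a clade.
All ingroup taxa share the derived state '0' for C5; it defines the ingroup but does not resolve relationships within it.
Most parsimonious ingroup topology: ((((Alpha,Gamma),Epsilon),Theta),Zeta).
Changes per character on this tree: C1: 1; C2: 1; C3: 2; C4: 1; C5: 1.
Total = 6.

6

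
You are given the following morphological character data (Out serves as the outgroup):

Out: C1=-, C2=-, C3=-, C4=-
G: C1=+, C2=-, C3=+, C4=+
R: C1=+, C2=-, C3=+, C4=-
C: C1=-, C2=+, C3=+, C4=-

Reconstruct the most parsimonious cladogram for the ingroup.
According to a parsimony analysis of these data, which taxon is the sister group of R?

G

The outgroup has state '-' for every character, so '+' is the derived state throughout.
C1: derived state '+' in G and R only — synapomorphy for {G, R}.
C2 (derived state '+') is unique to C (autapomorphy; uninformative for grouping).
All ingroup taxa share the derived state '+' for C3; it defines the ingroup but does not resolve relationships within it.
C4: derived state '+' in G only — an autapomorphy, so it tells us nothing about relationships among taxa.
Most parsimonious ingroup topology: ((G,R),C).
R and G form a cherry on this tree, so they are sister taxa.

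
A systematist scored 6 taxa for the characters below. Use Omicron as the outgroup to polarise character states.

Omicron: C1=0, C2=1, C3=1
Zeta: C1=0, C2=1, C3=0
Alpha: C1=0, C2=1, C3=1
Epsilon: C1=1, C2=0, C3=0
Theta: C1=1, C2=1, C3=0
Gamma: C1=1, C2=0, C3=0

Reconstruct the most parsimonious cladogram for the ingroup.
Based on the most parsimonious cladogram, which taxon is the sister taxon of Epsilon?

Character polarity is set by the outgroup: the derived state is whichever differs from the outgroup's state, so for C2, C3 the derived state is '0', and for the remaining characters it is '1'.
Only Epsilon, Gamma, and Theta show the derived state '1' for C1, supporting them as a clade.
C2: derived state '0' in Epsilon and Gamma only — synapomorphy for {Epsilon, Gamma}.
Only Epsilon, Gamma, Theta, and Zeta show the derived state '0' for C3, supporting them as a clade.
Most parsimonious ingroup topology: ((Zeta,((Epsilon,Gamma),Theta)),Alpha).
Epsilon and Gamma form a cherry on this tree, so they are sister taxa.

Gamma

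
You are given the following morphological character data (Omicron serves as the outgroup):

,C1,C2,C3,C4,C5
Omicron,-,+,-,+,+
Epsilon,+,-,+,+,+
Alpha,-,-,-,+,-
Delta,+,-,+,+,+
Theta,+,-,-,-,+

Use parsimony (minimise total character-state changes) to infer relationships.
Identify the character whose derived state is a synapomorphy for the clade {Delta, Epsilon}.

Character polarity is set by the outgroup: the derived state is whichever differs from the outgroup's state, so for C2, C4, C5 the derived state is '-', and for the remaining characters it is '+'.
C1 (derived state '+') is shared by Delta, Epsilon, and Theta — a synapomorphy uniting that clade.
All ingroup taxa share the derived state '-' for C2; it defines the ingroup but does not resolve relationships within it.
Only Delta and Epsilon show the derived state '+' for C3, supporting them as a clade.
C4: derived state '-' in Theta only — an autapomorphy, so it tells us nothing about relationships among taxa.
C5 (derived state '-') is unique to Alpha (autapomorphy; uninformative for grouping).
Most parsimonious ingroup topology: (((Epsilon,Delta),Theta),Alpha).
The clade {Delta, Epsilon} is supported by C3: its derived state '+' occurs in exactly those taxa and in no other taxon (including the outgroup).

C3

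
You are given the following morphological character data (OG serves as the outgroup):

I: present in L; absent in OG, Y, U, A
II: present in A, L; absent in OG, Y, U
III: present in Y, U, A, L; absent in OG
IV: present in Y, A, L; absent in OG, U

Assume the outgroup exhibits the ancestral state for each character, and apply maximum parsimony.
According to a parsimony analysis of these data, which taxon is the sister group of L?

A

The outgroup has state 'absent' for every character, so 'present' is the derived state throughout.
I: derived state 'present' in L only — an autapomorphy, so it tells us nothing about relationships among taxa.
II (derived state 'present') is shared by A and L — a synapomorphy uniting that clade.
III (derived state 'present') is shared by all ingroup taxa — unites the whole ingroup.
Only A, L, and Y show the derived state 'present' for IV, supporting them as a clade.
Most parsimonious ingroup topology: ((Y,(A,L)),U).
L and A form a cherry on this tree, so they are sister taxa.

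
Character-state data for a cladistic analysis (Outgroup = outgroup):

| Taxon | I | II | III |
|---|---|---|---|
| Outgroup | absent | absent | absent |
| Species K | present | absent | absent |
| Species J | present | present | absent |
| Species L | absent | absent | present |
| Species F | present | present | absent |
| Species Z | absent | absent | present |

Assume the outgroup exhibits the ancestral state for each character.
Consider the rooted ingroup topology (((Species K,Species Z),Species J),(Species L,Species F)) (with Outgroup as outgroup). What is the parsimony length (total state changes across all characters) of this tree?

7

Map each character onto (((Species K,Species Z),Species J),(Species L,Species F)) (rooted by Outgroup) and count the minimum state changes it requires (Fitch parsimony):
I: 3; II: 2; III: 2.
Total tree length = 7.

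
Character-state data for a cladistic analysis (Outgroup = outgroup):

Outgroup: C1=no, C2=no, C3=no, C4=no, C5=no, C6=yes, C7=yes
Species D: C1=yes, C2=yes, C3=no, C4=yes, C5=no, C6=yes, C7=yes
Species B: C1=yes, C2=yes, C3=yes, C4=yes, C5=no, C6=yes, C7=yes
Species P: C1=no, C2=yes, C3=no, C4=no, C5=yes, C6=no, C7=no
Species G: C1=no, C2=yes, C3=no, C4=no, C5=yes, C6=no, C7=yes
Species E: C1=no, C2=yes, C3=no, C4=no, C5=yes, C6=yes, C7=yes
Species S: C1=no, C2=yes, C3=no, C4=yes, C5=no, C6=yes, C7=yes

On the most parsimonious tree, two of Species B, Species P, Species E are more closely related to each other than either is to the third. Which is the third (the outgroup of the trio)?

Species B

Character polarity is set by the outgroup: the derived state is whichever differs from the outgroup's state, so for C6, C7 the derived state is 'no', and for the remaining characters it is 'yes'.
C1 (derived state 'yes') is shared by Species B and Species D — a synapomorphy uniting that clade.
C2 (derived state 'yes') is shared by all ingroup taxa — unites the whole ingroup.
C3: derived state 'yes' in Species B only — an autapomorphy, so it tells us nothing about relationships among taxa.
C4: derived state 'yes' in Species B, Species D, and Species S only — synapomorphy for {Species B, Species D, Species S}.
C5: derived state 'yes' in Species E, Species G, and Species P only — synapomorphy for {Species E, Species G, Species P}.
Only Species G and Species P show the derived state 'no' for C6, supporting them as a clade.
C7: derived state 'no' in Species P only — an autapomorphy, so it tells us nothing about relationships among taxa.
Most parsimonious ingroup topology: (((Species D,Species B),Species S),((Species P,Species G),Species E)).
Species P and Species E share a more recent common ancestor with each other than either does with Species B, so Species B is the least closely related of the three.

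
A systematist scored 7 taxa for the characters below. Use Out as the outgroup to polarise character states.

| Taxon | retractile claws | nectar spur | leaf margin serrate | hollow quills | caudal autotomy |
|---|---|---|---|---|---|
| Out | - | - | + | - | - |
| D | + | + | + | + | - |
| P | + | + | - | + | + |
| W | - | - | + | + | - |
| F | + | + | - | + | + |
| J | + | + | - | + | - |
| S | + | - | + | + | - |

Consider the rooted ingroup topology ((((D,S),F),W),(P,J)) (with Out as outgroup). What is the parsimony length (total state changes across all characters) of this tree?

Map each character onto ((((D,S),F),W),(P,J)) (rooted by Out) and count the minimum state changes it requires (Fitch parsimony):
retractile claws: 2; nectar spur: 3; leaf margin serrate: 2; hollow quills: 1; caudal autotomy: 2.
Total tree length = 10.

10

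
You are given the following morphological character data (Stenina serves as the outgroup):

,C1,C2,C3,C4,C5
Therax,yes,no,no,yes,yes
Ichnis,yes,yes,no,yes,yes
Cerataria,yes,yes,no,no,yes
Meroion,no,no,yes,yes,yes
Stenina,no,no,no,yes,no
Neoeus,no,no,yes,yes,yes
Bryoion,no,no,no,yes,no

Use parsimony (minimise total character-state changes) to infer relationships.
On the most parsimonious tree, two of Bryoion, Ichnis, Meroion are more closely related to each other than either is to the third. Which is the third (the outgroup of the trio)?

Bryoion

Character polarity is set by the outgroup: the derived state is whichever differs from the outgroup's state, so for C4 the derived state is 'no', and for the remaining characters it is 'yes'.
C1: derived state 'yes' in Cerataria, Ichnis, and Therax only — synapomorphy for {Cerataria, Ichnis, Therax}.
C2 (derived state 'yes') is shared by Cerataria and Ichnis — a synapomorphy uniting that clade.
Only Meroion and Neoeus show the derived state 'yes' for C3, supporting them as a clade.
C4: derived state 'no' in Cerataria only — an autapomorphy, so it tells us nothing about relationships among taxa.
Only Cerataria, Ichnis, Meroion, Neoeus, and Therax show the derived state 'yes' for C5, supporting them as a clade.
Most parsimonious ingroup topology: (Bryoion,((Neoeus,Meroion),(Therax,(Cerataria,Ichnis)))).
Ichnis and Meroion share a more recent common ancestor with each other than either does with Bryoion, so Bryoion is the least closely related of the three.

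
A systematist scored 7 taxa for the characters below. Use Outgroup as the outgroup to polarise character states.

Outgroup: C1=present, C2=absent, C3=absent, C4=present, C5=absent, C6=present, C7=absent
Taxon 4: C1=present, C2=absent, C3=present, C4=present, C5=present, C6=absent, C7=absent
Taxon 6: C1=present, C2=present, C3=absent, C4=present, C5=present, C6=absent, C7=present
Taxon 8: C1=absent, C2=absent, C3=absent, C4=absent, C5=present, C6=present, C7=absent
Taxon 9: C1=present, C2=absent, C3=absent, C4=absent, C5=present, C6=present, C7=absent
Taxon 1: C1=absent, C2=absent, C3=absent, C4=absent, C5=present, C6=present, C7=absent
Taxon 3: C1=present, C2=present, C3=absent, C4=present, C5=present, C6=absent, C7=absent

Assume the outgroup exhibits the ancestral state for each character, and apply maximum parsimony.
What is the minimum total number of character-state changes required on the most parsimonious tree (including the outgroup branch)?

Character polarity is set by the outgroup: the derived state is whichever differs from the outgroup's state, so for C1, C4, C6 the derived state is 'absent', and for the remaining characters it is 'present'.
Only Taxon 1 and Taxon 8 show the derived state 'absent' for C1, supporting them as a clade.
C2 (derived state 'present') is shared by Taxon 3 and Taxon 6 — a synapomorphy uniting that clade.
C3 (derived state 'present') is unique to Taxon 4 (autapomorphy; uninformative for grouping).
C4 (derived state 'absent') is shared by Taxon 1, Taxon 8, and Taxon 9 — a synapomorphy uniting that clade.
C5 (derived state 'present') is shared by all ingroup taxa — unites the whole ingroup.
C6: derived state 'absent' in Taxon 3, Taxon 4, and Taxon 6 only — synapomorphy for {Taxon 3, Taxon 4, Taxon 6}.
C7 (derived state 'present') is unique to Taxon 6 (autapomorphy; uninformative for grouping).
Most parsimonious ingroup topology: ((Taxon 4,(Taxon 6,Taxon 3)),((Taxon 8,Taxon 1),Taxon 9)).
Changes per character on this tree: C1: 1; C2: 1; C3: 1; C4: 1; C5: 1; C6: 1; C7: 1.
Total = 7.

7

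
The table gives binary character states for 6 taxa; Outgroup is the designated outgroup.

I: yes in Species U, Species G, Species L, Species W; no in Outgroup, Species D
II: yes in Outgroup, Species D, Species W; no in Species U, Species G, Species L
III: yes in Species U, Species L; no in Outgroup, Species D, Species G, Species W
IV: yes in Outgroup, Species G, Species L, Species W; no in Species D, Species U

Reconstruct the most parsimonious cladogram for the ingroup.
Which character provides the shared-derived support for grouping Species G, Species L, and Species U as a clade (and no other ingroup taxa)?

Character polarity is set by the outgroup: the derived state is whichever differs from the outgroup's state, so for II, IV the derived state is 'no', and for the remaining characters it is 'yes'.
I (derived state 'yes') is shared by Species G, Species L, Species U, and Species W — a synapomorphy uniting that clade.
II (derived state 'no') is shared by Species G, Species L, and Species U — a synapomorphy uniting that clade.
Only Species L and Species U show the derived state 'yes' for III, supporting them as a clade.
IV (state 'no') occurs in Species D and Species U but conflicts with the nesting implied by the other characters — most parsimoniously interpreted as homoplasy.
Most parsimonious ingroup topology: (Species D,(((Species U,Species L),Species G),Species W)).
The clade {Species G, Species L, Species U} is supported by II: its derived state 'no' occurs in exactly those taxa and in no other taxon (including the outgroup).

II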